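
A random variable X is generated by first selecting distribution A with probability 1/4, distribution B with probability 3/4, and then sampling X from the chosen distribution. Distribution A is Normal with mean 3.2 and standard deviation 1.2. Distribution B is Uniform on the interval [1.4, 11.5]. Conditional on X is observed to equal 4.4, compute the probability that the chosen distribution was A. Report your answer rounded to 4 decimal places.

Likelihoods f(4.4 | ·): A: 0.201642; B: 0.0990099.
Posterior ∝ prior × likelihood. Numerator for A: 0.25·0.201642 = 0.0504106.
Normalizing constant: 0.25·0.201642 + 0.75·0.0990099 = 0.124668.
P(A | observation) = 0.0504106 / 0.124668 = 0.404359.

0.4044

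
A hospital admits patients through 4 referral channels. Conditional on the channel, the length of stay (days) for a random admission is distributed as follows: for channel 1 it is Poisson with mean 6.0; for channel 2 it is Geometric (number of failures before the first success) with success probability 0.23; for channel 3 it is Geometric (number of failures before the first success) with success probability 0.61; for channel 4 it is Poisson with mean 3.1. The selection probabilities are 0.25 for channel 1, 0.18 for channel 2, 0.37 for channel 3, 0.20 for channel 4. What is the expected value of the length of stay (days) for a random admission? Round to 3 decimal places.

Component means — 1: 6; 2: 3.34783; 3: 0.639344; 4: 3.1.
E[X] = 0.25·6 + 0.18·3.34783 + 0.37·0.639344 + 0.2·3.1 = 2.95917.

2.959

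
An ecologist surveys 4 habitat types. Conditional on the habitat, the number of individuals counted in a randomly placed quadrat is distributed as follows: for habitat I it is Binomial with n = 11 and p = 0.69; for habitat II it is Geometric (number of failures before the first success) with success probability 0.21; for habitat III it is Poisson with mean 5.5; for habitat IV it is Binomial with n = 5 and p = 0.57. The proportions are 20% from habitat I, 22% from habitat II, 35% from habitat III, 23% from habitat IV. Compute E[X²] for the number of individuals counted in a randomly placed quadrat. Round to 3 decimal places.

For each component E[X²] = Var + (mean)², giving I: 59.961; II: 32.0658; III: 35.75; IV: 9.348.
Overall E[X²] = 0.2·59.961 + 0.22·32.0658 + 0.35·35.75 + 0.23·9.348 = 33.7092.

33.709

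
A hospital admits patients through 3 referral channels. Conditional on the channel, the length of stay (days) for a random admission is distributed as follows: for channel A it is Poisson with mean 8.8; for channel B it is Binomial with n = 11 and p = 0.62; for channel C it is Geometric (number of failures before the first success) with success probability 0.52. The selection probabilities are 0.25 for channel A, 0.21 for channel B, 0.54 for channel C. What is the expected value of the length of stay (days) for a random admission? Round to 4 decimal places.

Component means — A: 8.8; B: 6.82; C: 0.923077.
E[X] = 0.25·8.8 + 0.21·6.82 + 0.54·0.923077 = 4.13066.

4.1307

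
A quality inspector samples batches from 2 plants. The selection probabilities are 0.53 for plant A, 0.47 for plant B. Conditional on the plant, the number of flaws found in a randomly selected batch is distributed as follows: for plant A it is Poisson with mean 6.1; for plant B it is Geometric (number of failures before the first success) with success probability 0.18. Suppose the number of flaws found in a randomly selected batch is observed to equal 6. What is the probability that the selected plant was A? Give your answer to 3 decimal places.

0.768

Likelihoods P(X=6 | ·): A: 0.160491; B: 0.0547212.
Posterior ∝ prior × likelihood. Numerator for A: 0.53·0.160491 = 0.0850601.
Normalizing constant: 0.53·0.160491 + 0.47·0.0547212 = 0.110779.
P(A | observation) = 0.0850601 / 0.110779 = 0.767836.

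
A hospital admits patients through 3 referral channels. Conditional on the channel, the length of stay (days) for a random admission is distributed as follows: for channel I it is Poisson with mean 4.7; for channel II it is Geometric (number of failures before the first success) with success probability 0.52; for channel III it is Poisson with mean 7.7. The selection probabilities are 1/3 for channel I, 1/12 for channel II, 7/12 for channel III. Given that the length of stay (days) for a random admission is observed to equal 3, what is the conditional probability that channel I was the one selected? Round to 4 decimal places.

0.6782

Likelihoods P(X=3 | ·): I: 0.157383; II: 0.0575078; III: 0.0344551.
Posterior ∝ prior × likelihood. Numerator for I: 0.333333·0.157383 = 0.0524611.
Normalizing constant: 0.333333·0.157383 + 0.0833333·0.0575078 + 0.583333·0.0344551 = 0.0773522.
P(I | observation) = 0.0524611 / 0.0773522 = 0.67821.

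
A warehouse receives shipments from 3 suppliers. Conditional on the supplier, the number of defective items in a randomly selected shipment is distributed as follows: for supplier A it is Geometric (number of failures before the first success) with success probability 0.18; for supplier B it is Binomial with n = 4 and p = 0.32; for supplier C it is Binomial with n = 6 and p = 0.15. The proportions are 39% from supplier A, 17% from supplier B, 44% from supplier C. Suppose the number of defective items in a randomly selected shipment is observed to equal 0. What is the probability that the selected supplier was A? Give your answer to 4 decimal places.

0.2576

Likelihoods P(X=0 | ·): A: 0.18; B: 0.213814; C: 0.37715.
Posterior ∝ prior × likelihood. Numerator for A: 0.39·0.18 = 0.0702.
Normalizing constant: 0.39·0.18 + 0.17·0.213814 + 0.44·0.37715 = 0.272494.
P(A | observation) = 0.0702 / 0.272494 = 0.25762.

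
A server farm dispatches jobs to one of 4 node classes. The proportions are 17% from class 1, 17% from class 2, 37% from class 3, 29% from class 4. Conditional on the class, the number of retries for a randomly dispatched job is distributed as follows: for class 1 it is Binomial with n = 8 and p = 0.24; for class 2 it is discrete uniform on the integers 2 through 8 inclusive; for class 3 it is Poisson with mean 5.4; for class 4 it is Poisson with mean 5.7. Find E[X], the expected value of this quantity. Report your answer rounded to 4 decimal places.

Component means — 1: 1.92; 2: 5; 3: 5.4; 4: 5.7.
E[X] = 0.17·1.92 + 0.17·5 + 0.37·5.4 + 0.29·5.7 = 4.8274.

4.8274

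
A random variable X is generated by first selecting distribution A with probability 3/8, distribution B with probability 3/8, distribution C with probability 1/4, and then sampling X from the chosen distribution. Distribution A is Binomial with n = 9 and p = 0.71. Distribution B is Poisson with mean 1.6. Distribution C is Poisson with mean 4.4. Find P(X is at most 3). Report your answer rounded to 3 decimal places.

0.443

Conditional on each component, P(X ≤ 3): A: 0.0213477; B: 0.921187; C: 0.359448.
By total probability, P(X ≤ 3) = 0.375·0.0213477 + 0.375·0.921187 + 0.25·0.359448 = 0.443312.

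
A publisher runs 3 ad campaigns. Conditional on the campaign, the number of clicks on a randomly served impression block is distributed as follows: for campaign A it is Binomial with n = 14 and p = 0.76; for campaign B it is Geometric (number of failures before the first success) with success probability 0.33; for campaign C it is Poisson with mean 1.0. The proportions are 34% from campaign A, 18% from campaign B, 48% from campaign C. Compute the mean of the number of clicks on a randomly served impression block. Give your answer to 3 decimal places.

Component means — A: 10.64; B: 2.0303; C: 1.
E[X] = 0.34·10.64 + 0.18·2.0303 + 0.48·1 = 4.46305.

4.463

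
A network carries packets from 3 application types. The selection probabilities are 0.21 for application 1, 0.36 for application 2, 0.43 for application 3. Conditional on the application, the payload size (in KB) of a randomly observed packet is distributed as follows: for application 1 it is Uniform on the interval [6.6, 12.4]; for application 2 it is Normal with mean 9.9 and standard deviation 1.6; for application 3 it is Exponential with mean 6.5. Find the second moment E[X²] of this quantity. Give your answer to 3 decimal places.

For each component E[X²] = Var + (mean)², giving 1: 93.0533; 2: 100.57; 3: 84.5.
Overall E[X²] = 0.21·93.0533 + 0.36·100.57 + 0.43·84.5 = 92.0814.

92.081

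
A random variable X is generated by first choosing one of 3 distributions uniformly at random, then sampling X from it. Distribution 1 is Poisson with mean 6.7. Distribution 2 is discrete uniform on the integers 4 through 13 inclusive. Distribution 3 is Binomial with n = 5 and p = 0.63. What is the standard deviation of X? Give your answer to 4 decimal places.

3.2113

Per component, 1: μ=6.7, E[X²]=51.59; 2: μ=8.5, E[X²]=80.5; 3: μ=3.15, E[X²]=11.088.
E[X] = 0.333333·6.7 + 0.333333·8.5 + 0.333333·3.15 = 6.11667.
E[X²] = 0.333333·51.59 + 0.333333·80.5 + 0.333333·11.088 = 47.726.
Var(X) = E[X²] − (E[X])² = 47.726 − 37.4136 = 10.3124.
SD(X) = √10.3124 = 3.21129.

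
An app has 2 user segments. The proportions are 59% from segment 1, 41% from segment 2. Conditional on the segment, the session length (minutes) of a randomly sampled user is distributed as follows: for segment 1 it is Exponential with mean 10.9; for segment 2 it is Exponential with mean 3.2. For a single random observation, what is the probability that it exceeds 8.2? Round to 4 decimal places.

0.3097

Conditional on each segment, P(X > 8.2): 1: 0.471284; 2: 0.0771117.
By total probability, P(X > 8.2) = 0.59·0.471284 + 0.41·0.0771117 = 0.309674.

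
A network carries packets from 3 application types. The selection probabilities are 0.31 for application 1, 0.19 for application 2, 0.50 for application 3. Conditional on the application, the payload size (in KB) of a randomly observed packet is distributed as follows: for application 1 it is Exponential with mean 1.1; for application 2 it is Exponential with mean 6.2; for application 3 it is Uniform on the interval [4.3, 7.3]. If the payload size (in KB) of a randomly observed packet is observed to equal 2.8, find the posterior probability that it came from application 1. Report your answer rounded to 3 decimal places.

Likelihoods f(2.8 | ·): 1: 0.0713067; 2: 0.102678; 3: 0.
Posterior ∝ prior × likelihood. Numerator for 1: 0.31·0.0713067 = 0.0221051.
Normalizing constant: 0.31·0.0713067 + 0.19·0.102678 + 0.5·0 = 0.0416138.
P(1 | observation) = 0.0221051 / 0.0416138 = 0.531196.

0.531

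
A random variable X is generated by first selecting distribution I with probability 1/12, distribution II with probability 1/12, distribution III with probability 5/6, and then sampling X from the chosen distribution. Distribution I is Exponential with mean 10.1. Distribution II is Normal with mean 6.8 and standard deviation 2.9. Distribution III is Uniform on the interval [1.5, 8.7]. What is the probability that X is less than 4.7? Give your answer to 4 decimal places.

0.4209

Conditional on each component, P(X < 4.7): I: 0.372083; II: 0.234491; III: 0.444444.
By total probability, P(X < 4.7) = 0.0833333·0.372083 + 0.0833333·0.234491 + 0.833333·0.444444 = 0.420918.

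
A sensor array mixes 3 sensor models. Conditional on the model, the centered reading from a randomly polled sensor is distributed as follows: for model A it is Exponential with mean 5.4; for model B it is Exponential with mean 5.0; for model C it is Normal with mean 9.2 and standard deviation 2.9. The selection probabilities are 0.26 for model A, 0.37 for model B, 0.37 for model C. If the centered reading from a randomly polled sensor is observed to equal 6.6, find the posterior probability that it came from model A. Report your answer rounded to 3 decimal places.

Likelihoods f(6.6 | ·): A: 0.0545509; B: 0.0534271; C: 0.0920382.
Posterior ∝ prior × likelihood. Numerator for A: 0.26·0.0545509 = 0.0141832.
Normalizing constant: 0.26·0.0545509 + 0.37·0.0534271 + 0.37·0.0920382 = 0.0680054.
P(A | observation) = 0.0141832 / 0.0680054 = 0.20856.

0.209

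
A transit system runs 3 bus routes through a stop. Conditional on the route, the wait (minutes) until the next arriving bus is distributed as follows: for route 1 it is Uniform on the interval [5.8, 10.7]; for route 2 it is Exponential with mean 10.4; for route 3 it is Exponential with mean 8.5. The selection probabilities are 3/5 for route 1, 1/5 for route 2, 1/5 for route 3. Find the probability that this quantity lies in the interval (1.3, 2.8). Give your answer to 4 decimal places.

Conditional on each route, P(1.3 < X < 2.8): 1: 0; 2: 0.11853; 3: 0.138833.
By total probability, P(1.3 < X < 2.8) = 0.6·0 + 0.2·0.11853 + 0.2·0.138833 = 0.0514727.

0.0515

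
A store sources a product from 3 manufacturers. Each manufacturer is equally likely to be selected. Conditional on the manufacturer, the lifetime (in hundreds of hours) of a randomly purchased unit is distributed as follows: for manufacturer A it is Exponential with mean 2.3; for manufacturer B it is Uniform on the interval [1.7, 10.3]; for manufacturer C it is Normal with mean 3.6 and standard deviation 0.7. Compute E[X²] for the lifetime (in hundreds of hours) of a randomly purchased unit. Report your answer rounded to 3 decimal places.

For each component E[X²] = Var + (mean)², giving A: 10.58; B: 42.1633; C: 13.45.
Overall E[X²] = 0.333333·10.58 + 0.333333·42.1633 + 0.333333·13.45 = 22.0644.

22.064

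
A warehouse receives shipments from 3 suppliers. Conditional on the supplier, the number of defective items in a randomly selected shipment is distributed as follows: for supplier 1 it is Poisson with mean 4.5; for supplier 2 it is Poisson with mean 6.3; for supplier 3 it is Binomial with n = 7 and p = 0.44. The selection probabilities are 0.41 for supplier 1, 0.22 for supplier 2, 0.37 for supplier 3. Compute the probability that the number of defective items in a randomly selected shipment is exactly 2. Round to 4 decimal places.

Conditional on each supplier, P(X = 2): 1: 0.112479; 2: 0.0364415; 3: 0.223906.
By total probability, P(X = 2) = 0.41·0.112479 + 0.22·0.0364415 + 0.37·0.223906 = 0.136978.

0.1370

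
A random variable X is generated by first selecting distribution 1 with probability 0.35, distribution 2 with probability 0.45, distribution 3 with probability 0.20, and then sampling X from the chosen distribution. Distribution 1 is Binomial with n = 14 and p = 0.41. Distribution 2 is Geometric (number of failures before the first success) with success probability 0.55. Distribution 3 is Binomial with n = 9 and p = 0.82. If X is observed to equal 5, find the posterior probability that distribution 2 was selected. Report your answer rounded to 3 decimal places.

0.054

Likelihoods P(X=5 | ·): 1: 0.200933; 2: 0.010149; 3: 0.0490377.
Posterior ∝ prior × likelihood. Numerator for 2: 0.45·0.010149 = 0.00456707.
Normalizing constant: 0.35·0.200933 + 0.45·0.010149 + 0.2·0.0490377 = 0.0847012.
P(2 | observation) = 0.00456707 / 0.0847012 = 0.0539198.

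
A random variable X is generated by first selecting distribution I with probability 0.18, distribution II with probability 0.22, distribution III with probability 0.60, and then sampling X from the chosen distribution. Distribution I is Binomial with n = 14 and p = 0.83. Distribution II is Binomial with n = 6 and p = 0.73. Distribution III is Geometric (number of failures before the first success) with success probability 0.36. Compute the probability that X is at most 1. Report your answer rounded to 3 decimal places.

Conditional on each component, P(X ≤ 1): I: 1.16775e-09; II: 0.00667224; III: 0.5904.
By total probability, P(X ≤ 1) = 0.18·1.16775e-09 + 0.22·0.00667224 + 0.6·0.5904 = 0.355708.

0.356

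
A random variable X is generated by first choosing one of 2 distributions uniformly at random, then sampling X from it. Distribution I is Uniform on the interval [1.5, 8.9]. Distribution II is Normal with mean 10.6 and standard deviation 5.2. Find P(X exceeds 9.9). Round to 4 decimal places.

Conditional on each component, P(X > 9.9): I: 0; II: 0.553542.
By total probability, P(X > 9.9) = 0.5·0 + 0.5·0.553542 = 0.276771.

0.2768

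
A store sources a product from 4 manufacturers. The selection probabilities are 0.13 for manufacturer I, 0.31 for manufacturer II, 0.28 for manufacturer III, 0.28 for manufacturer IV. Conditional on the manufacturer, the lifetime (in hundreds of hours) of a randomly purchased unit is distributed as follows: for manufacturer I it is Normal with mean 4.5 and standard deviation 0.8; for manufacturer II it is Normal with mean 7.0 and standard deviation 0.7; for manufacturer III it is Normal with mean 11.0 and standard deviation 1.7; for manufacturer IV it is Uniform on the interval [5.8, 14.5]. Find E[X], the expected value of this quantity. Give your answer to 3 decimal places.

Component means — I: 4.5; II: 7; III: 11; IV: 10.15.
E[X] = 0.13·4.5 + 0.31·7 + 0.28·11 + 0.28·10.15 = 8.677.

8.677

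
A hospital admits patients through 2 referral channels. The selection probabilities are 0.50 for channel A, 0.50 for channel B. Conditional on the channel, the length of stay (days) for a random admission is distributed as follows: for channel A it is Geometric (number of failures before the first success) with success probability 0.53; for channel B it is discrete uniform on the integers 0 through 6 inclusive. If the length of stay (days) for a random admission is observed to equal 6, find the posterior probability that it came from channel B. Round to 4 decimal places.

Likelihoods P(X=6 | ·): A: 0.00571298; B: 0.142857.
Posterior ∝ prior × likelihood. Numerator for B: 0.5·0.142857 = 0.0714286.
Normalizing constant: 0.5·0.00571298 + 0.5·0.142857 = 0.0742851.
P(B | observation) = 0.0714286 / 0.0742851 = 0.961547.

0.9615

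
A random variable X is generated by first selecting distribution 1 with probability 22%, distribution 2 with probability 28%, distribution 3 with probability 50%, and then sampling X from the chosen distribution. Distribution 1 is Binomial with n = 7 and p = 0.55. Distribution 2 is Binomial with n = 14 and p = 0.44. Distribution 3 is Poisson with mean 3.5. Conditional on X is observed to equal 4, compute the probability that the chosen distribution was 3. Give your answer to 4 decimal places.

0.4956

Likelihoods P(X=4 | ·): 1: 0.291848; 2: 0.113795; 3: 0.188812.
Posterior ∝ prior × likelihood. Numerator for 3: 0.5·0.188812 = 0.0944061.
Normalizing constant: 0.22·0.291848 + 0.28·0.113795 + 0.5·0.188812 = 0.190475.
P(3 | observation) = 0.0944061 / 0.190475 = 0.495634.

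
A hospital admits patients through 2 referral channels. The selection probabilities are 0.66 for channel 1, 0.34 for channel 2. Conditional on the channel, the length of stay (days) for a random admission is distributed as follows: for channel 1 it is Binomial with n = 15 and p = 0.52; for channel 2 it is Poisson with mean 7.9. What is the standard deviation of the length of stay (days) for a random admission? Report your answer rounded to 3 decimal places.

2.271

Per component, 1: μ=7.8, E[X²]=64.584; 2: μ=7.9, E[X²]=70.31.
E[X] = 0.66·7.8 + 0.34·7.9 = 7.834.
E[X²] = 0.66·64.584 + 0.34·70.31 = 66.5308.
Var(X) = E[X²] − (E[X])² = 66.5308 − 61.3716 = 5.15928.
SD(X) = √5.15928 = 2.27141.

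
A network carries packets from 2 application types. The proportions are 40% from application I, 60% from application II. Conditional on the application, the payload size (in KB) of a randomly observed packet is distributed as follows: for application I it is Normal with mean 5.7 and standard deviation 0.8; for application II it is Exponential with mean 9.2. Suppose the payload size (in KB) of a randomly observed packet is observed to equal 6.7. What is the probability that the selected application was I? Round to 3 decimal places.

0.744

Likelihoods f(6.7 | ·): I: 0.228311; II: 0.0524726.
Posterior ∝ prior × likelihood. Numerator for I: 0.4·0.228311 = 0.0913245.
Normalizing constant: 0.4·0.228311 + 0.6·0.0524726 = 0.122808.
P(I | observation) = 0.0913245 / 0.122808 = 0.743636.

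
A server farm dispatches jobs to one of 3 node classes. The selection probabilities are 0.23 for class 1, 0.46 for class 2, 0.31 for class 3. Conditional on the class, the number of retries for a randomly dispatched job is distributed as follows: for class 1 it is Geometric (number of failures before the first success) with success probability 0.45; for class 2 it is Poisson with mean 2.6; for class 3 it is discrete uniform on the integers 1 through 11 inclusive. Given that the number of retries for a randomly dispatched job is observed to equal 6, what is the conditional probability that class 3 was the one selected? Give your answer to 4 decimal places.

Likelihoods P(X=6 | ·): 1: 0.0124563; 2: 0.0318671; 3: 0.0909091.
Posterior ∝ prior × likelihood. Numerator for 3: 0.31·0.0909091 = 0.0281818.
Normalizing constant: 0.23·0.0124563 + 0.46·0.0318671 + 0.31·0.0909091 = 0.0457056.
P(3 | observation) = 0.0281818 / 0.0457056 = 0.616594.

0.6166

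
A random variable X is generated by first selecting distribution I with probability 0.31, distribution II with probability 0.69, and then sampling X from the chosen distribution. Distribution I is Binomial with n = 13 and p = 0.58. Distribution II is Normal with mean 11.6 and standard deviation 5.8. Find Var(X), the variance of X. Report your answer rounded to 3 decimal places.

Per component, I: μ=7.54, E[X²]=60.0184; II: μ=11.6, E[X²]=168.2.
E[X] = 0.31·7.54 + 0.69·11.6 = 10.3414.
E[X²] = 0.31·60.0184 + 0.69·168.2 = 134.664.
Var(X) = E[X²] − (E[X])² = 134.664 − 106.945 = 27.7192.

27.719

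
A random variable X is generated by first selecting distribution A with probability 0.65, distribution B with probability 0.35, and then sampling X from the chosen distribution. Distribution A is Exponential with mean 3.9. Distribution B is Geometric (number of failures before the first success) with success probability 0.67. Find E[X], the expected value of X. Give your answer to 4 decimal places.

Component means — A: 3.9; B: 0.492537.
E[X] = 0.65·3.9 + 0.35·0.492537 = 2.70739.

2.7074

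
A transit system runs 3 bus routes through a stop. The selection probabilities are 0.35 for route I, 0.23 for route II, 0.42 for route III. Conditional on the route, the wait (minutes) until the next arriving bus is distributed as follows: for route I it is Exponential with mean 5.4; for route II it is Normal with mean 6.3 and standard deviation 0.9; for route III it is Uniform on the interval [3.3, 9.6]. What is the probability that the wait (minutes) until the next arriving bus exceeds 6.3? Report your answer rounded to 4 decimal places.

0.4440

Conditional on each route, P(X > 6.3): I: 0.311403; II: 0.5; III: 0.52381.
By total probability, P(X > 6.3) = 0.35·0.311403 + 0.23·0.5 + 0.42·0.52381 = 0.443991.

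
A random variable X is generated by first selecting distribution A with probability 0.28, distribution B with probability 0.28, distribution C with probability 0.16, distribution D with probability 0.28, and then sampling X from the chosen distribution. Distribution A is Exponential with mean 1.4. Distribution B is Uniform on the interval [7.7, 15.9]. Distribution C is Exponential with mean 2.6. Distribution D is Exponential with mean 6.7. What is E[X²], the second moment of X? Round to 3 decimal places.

68.955

For each component E[X²] = Var + (mean)², giving A: 3.92; B: 144.843; C: 13.52; D: 89.78.
Overall E[X²] = 0.28·3.92 + 0.28·144.843 + 0.16·13.52 + 0.28·89.78 = 68.9553.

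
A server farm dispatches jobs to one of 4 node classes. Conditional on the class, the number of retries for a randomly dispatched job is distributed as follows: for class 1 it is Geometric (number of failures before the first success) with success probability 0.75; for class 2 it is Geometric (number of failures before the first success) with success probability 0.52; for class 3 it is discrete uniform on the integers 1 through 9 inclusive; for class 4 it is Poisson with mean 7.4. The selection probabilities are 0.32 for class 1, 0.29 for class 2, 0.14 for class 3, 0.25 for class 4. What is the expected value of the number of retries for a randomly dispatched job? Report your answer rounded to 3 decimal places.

Component means — 1: 0.333333; 2: 0.923077; 3: 5; 4: 7.4.
E[X] = 0.32·0.333333 + 0.29·0.923077 + 0.14·5 + 0.25·7.4 = 2.92436.

2.924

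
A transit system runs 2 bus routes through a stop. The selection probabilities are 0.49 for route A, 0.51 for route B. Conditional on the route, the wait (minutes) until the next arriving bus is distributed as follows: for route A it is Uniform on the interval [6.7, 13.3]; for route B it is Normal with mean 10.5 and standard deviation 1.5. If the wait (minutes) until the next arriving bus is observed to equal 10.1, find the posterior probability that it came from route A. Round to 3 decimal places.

0.362

Likelihoods f(10.1 | ·): A: 0.151515; B: 0.256671.
Posterior ∝ prior × likelihood. Numerator for A: 0.49·0.151515 = 0.0742424.
Normalizing constant: 0.49·0.151515 + 0.51·0.256671 = 0.205145.
P(A | observation) = 0.0742424 / 0.205145 = 0.361903.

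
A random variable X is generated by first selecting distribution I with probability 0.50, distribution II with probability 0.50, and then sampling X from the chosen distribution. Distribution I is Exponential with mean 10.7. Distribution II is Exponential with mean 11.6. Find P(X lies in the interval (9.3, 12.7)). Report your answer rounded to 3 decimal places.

Conditional on each component, P(9.3 < X < 12.7): I: 0.114143; II: 0.113958.
By total probability, P(9.3 < X < 12.7) = 0.5·0.114143 + 0.5·0.113958 = 0.11405.

0.114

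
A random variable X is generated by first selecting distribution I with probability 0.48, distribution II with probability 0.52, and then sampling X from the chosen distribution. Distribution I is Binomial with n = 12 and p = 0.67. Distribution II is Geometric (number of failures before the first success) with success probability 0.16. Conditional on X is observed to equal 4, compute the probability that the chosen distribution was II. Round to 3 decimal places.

0.860

Likelihoods P(X=4 | ·): I: 0.0140287; II: 0.0796594.
Posterior ∝ prior × likelihood. Numerator for II: 0.52·0.0796594 = 0.0414229.
Normalizing constant: 0.48·0.0140287 + 0.52·0.0796594 = 0.0481566.
P(II | observation) = 0.0414229 / 0.0481566 = 0.86017.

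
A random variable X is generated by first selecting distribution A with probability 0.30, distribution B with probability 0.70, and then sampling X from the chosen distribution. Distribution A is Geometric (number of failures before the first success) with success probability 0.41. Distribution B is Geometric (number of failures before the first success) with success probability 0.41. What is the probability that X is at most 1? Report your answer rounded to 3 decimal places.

0.652

Conditional on each component, P(X ≤ 1): A: 0.6519; B: 0.6519.
By total probability, P(X ≤ 1) = 0.3·0.6519 + 0.7·0.6519 = 0.6519.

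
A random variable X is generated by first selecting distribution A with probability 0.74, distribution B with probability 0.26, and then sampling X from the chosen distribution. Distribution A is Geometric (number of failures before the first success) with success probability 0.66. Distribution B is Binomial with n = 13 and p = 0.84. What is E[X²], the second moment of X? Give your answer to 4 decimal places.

For each component E[X²] = Var + (mean)², giving A: 1.04591; B: 120.994.
Overall E[X²] = 0.74·1.04591 + 0.26·120.994 = 32.2323.

32.2323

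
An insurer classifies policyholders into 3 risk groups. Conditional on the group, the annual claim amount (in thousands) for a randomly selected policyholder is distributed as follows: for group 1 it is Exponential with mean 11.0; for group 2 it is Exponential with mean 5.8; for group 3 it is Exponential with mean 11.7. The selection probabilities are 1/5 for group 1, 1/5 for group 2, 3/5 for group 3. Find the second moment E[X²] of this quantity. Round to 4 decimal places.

For each component E[X²] = Var + (mean)², giving 1: 242; 2: 67.28; 3: 273.78.
Overall E[X²] = 0.2·242 + 0.2·67.28 + 0.6·273.78 = 226.124.

226.1240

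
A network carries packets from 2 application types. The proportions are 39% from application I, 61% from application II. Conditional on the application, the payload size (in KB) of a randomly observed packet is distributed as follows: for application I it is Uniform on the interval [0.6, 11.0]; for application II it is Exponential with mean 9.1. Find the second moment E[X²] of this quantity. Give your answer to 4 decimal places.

117.6630

For each component E[X²] = Var + (mean)², giving I: 42.6533; II: 165.62.
Overall E[X²] = 0.39·42.6533 + 0.61·165.62 = 117.663.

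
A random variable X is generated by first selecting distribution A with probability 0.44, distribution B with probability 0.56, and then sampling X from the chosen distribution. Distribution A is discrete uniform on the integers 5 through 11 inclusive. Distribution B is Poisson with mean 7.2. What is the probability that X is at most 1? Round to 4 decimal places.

0.0034

Conditional on each component, P(X ≤ 1): A: 0; B: 0.006122.
By total probability, P(X ≤ 1) = 0.44·0 + 0.56·0.006122 = 0.00342832.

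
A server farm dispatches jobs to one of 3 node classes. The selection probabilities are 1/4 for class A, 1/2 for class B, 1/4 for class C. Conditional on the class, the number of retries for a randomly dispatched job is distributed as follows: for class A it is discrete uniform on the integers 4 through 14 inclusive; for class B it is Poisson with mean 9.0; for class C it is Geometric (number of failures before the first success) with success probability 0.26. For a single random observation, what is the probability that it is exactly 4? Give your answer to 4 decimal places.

0.0591

Conditional on each class, P(X = 4): A: 0.0909091; B: 0.0337372; C: 0.0779651.
By total probability, P(X = 4) = 0.25·0.0909091 + 0.5·0.0337372 + 0.25·0.0779651 = 0.0590871.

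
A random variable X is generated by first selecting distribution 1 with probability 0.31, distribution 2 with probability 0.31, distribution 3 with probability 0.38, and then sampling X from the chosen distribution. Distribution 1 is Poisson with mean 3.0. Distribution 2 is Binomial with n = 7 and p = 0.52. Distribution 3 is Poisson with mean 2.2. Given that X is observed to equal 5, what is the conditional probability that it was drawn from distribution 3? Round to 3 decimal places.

0.170

Likelihoods P(X=5 | ·): 1: 0.100819; 2: 0.183958; 3: 0.0475866.
Posterior ∝ prior × likelihood. Numerator for 3: 0.38·0.0475866 = 0.0180829.
Normalizing constant: 0.31·0.100819 + 0.31·0.183958 + 0.38·0.0475866 = 0.106364.
P(3 | observation) = 0.0180829 / 0.106364 = 0.17001.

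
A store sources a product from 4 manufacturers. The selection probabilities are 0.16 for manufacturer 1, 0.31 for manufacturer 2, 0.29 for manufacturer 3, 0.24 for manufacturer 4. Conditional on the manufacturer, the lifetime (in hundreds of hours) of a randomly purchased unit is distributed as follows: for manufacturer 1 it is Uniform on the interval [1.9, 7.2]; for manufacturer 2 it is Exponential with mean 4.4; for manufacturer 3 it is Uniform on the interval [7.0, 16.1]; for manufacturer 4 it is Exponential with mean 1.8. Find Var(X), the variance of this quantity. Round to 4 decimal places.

Per component, 1: μ=4.55, E[X²]=23.0433; 2: μ=4.4, E[X²]=38.72; 3: μ=11.55, E[X²]=140.303; 4: μ=1.8, E[X²]=6.48.
E[X] = 0.16·4.55 + 0.31·4.4 + 0.29·11.55 + 0.24·1.8 = 5.8735.
E[X²] = 0.16·23.0433 + 0.31·38.72 + 0.29·140.303 + 0.24·6.48 = 57.9333.
Var(X) = E[X²] − (E[X])² = 57.9333 − 34.498 = 23.4353.

23.4353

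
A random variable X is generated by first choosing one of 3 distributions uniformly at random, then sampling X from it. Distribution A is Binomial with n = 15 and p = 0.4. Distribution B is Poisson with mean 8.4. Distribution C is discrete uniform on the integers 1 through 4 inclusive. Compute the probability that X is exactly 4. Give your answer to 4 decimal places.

Conditional on each component, P(X = 4): A: 0.126776; B: 0.0466479; C: 0.25.
By total probability, P(X = 4) = 0.333333·0.126776 + 0.333333·0.0466479 + 0.333333·0.25 = 0.141141.

0.1411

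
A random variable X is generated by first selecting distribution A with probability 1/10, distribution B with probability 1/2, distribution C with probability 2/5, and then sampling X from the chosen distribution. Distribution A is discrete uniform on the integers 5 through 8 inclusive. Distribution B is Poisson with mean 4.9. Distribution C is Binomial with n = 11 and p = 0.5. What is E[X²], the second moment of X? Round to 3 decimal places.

32.005

For each component E[X²] = Var + (mean)², giving A: 43.5; B: 28.91; C: 33.
Overall E[X²] = 0.1·43.5 + 0.5·28.91 + 0.4·33 = 32.005.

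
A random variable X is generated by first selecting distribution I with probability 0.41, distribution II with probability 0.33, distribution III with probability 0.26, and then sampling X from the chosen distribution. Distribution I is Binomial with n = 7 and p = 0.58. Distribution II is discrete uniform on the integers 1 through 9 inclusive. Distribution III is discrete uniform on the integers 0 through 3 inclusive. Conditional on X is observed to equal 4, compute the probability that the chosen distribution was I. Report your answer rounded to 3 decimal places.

0.766

Likelihoods P(X=4 | ·): I: 0.293446; II: 0.111111; III: 0.
Posterior ∝ prior × likelihood. Numerator for I: 0.41·0.293446 = 0.120313.
Normalizing constant: 0.41·0.293446 + 0.33·0.111111 + 0.26·0 = 0.156979.
P(I | observation) = 0.120313 / 0.156979 = 0.766424.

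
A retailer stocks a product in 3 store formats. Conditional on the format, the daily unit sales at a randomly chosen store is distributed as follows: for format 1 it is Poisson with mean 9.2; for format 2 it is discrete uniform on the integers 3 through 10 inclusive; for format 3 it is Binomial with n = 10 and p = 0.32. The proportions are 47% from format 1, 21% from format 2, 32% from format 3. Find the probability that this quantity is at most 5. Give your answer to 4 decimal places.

Conditional on each format, P(X ≤ 5): 1: 0.104074; 2: 0.375; 3: 0.936285.
By total probability, P(X ≤ 5) = 0.47·0.104074 + 0.21·0.375 + 0.32·0.936285 = 0.427276.

0.4273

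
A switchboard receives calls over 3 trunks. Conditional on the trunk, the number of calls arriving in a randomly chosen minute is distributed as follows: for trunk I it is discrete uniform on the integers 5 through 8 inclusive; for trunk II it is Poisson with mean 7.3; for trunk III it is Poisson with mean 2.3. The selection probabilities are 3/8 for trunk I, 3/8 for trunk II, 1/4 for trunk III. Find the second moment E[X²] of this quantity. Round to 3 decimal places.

40.931

For each component E[X²] = Var + (mean)², giving I: 43.5; II: 60.59; III: 7.59.
Overall E[X²] = 0.375·43.5 + 0.375·60.59 + 0.25·7.59 = 40.9312.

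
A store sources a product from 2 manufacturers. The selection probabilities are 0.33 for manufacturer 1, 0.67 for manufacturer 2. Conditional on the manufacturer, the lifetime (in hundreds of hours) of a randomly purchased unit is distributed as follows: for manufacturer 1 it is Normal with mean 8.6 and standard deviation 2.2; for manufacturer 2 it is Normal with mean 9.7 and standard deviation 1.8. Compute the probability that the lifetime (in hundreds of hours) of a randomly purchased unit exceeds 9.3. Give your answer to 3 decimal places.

0.518

Conditional on each manufacturer, P(X > 9.3): 1: 0.375174; 2: 0.58793.
By total probability, P(X > 9.3) = 0.33·0.375174 + 0.67·0.58793 = 0.51772.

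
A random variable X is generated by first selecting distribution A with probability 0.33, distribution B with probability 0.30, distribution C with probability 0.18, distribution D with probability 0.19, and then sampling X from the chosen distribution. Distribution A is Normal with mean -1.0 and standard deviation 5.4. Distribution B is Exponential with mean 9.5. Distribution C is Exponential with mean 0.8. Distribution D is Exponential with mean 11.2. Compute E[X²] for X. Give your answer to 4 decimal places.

For each component E[X²] = Var + (mean)², giving A: 30.16; B: 180.5; C: 1.28; D: 250.88.
Overall E[X²] = 0.33·30.16 + 0.3·180.5 + 0.18·1.28 + 0.19·250.88 = 112.

112.0004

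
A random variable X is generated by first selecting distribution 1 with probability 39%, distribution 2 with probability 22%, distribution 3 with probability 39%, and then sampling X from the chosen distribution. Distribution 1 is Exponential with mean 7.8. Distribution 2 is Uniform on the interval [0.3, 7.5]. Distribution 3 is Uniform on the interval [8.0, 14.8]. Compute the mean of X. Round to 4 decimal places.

8.3460

Component means — 1: 7.8; 2: 3.9; 3: 11.4.
E[X] = 0.39·7.8 + 0.22·3.9 + 0.39·11.4 = 8.346.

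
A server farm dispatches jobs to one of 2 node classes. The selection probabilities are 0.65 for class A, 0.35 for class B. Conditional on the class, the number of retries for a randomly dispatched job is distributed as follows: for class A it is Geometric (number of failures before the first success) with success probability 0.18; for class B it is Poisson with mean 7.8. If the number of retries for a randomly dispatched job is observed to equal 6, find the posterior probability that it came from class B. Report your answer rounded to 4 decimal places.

0.5577

Likelihoods P(X=6 | ·): A: 0.0547212; B: 0.128156.
Posterior ∝ prior × likelihood. Numerator for B: 0.35·0.128156 = 0.0448545.
Normalizing constant: 0.65·0.0547212 + 0.35·0.128156 = 0.0804233.
P(B | observation) = 0.0448545 / 0.0804233 = 0.55773.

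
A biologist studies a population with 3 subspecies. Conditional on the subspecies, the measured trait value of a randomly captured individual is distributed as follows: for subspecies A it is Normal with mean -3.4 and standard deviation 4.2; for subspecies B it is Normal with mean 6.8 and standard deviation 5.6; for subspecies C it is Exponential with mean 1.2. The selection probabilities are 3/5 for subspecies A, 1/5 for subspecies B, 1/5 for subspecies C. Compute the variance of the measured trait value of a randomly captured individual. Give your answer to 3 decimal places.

33.422

Per component, A: μ=-3.4, E[X²]=29.2; B: μ=6.8, E[X²]=77.6; C: μ=1.2, E[X²]=2.88.
E[X] = 0.6·-3.4 + 0.2·6.8 + 0.2·1.2 = -0.44.
E[X²] = 0.6·29.2 + 0.2·77.6 + 0.2·2.88 = 33.616.
Var(X) = E[X²] − (E[X])² = 33.616 − 0.1936 = 33.4224.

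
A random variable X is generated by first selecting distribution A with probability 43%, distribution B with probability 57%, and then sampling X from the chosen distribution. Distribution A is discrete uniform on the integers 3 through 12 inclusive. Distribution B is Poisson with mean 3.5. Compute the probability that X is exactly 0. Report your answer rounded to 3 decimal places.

0.017

Conditional on each component, P(X = 0): A: 0; B: 0.0301974.
By total probability, P(X = 0) = 0.43·0 + 0.57·0.0301974 = 0.0172125.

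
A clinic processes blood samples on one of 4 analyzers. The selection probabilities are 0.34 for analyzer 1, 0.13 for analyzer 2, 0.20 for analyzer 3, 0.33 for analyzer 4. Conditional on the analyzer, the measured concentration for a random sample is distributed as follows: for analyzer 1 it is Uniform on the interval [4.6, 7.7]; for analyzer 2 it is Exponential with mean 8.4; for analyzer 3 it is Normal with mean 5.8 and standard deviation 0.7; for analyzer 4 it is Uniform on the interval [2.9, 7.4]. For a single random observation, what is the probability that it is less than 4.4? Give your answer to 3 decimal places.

Conditional on each analyzer, P(X < 4.4): 1: 0; 2: 0.40774; 3: 0.0227501; 4: 0.333333.
By total probability, P(X < 4.4) = 0.34·0 + 0.13·0.40774 + 0.2·0.0227501 + 0.33·0.333333 = 0.167556.

0.168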